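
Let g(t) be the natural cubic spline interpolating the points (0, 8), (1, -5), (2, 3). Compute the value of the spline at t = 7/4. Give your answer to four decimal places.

-0.2305

Write M_i for g''(x_i). With h_i = 1, 1 and divided differences Δ_i = -13, 8, the continuity of g' gives the tridiagonal system
  1·M_0 + 4·M_1 + 1·M_2 = 6(Δ_1 - Δ_0) = 126
Natural end conditions: M_0 = M_2 = 0.
Forward elimination and back-substitution give M_0 = 0, M_1 = 63/2, M_2 = 0.
On [1, 2], g(t) = -5 - 5/2·(t - 1) + 63/4·(t - 1)² - 21/4·(t - 1)³.
With (t - 1) = 3/4: g(7/4) = -59/256.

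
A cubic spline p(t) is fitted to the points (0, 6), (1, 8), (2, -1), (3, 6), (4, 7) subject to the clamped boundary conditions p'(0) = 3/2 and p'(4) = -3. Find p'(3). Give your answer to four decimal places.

7.2589

Let M_i = p''(x_i). Step sizes h_i = 1, 1, 1, 1; slopes of the chords Δ_i = (y_(i+1) - y_i)/h_i = 2, -9, 7, 1.
  1·M_0 + 4·M_1 + 1·M_2 = 6(Δ_1 - Δ_0) = -66
  1·M_1 + 4·M_2 + 1·M_3 = 6(Δ_2 - Δ_1) = 96
  1·M_2 + 4·M_3 + 1·M_4 = 6(Δ_3 - Δ_2) = -36
Clamped end conditions give two more equations: 2h_0·M_0 + h_0·M_1 = 6(Δ_0 - p'(0)) = 3 and h_3·M_3 + 2h_3·M_4 = 6(p'(4) - Δ_3) = -24.
Forward elimination and back-substitution give M_0 = 909/56, M_1 = -825/28, M_2 = 285/8, M_3 = -477/28, M_4 = -195/56.
On [3, 4], p'(t) = b_3 + 2c_3·(t - 3) + 3d_3·(t - 3)² with b_3 = Δ_3 - h_3(2M_3 + M_4)/6 = 813/112, c_3 = M_3/2 = -477/56, d_3 = (M_4 - M_3)/(6h_3) = 253/112. So p'(3) = 813/112.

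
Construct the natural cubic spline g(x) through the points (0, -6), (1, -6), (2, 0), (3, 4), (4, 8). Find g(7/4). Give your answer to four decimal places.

With M_i denoting the second derivative at x_i, h_i = 1, 1, 1, 1, and Δ_i = (y_(i+1) − y_i)/h_i = 0, 6, 4, 4:
  1·M_0 + 4·M_1 + 1·M_2 = 6(Δ_1 - Δ_0) = 36
  1·M_1 + 4·M_2 + 1·M_3 = 6(Δ_2 - Δ_1) = -12
  1·M_2 + 4·M_3 + 1·M_4 = 6(Δ_3 - Δ_2) = 0
Natural end conditions: M_0 = M_4 = 0.
Solving the tridiagonal system: M_0 = 0, M_1 = 21/2, M_2 = -6, M_3 = 3/2, M_4 = 0.
On [1, 2], g(x) = -6 + 7/2·(x - 1) + 21/4·(x - 1)² - 11/4·(x - 1)³.
With (x - 1) = 3/4: g(7/4) = -405/256.

-1.5820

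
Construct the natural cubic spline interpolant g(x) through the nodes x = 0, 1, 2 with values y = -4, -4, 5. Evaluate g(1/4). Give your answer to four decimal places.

-4.5273

Put m_i = g'' at the i-th knot. Here h = (1, 1) and Δ = (0, 9), so the interior equations h_(i-1)·m_(i-1) + 2(h_(i-1)+h_i)·m_i + h_i·m_(i+1) = 6(Δ_i − Δ_(i-1)) read
  1·m_0 + 4·m_1 + 1·m_2 = 6(Δ_1 - Δ_0) = 54
Natural end conditions: m_0 = m_2 = 0.
Solving: m_0 = 0, m_1 = 27/2, m_2 = 0.
On [0, 1], g(x) = -4 - 9/4·x + 0·x² + 9/4·x³.
With x = 1/4: g(1/4) = -1159/256.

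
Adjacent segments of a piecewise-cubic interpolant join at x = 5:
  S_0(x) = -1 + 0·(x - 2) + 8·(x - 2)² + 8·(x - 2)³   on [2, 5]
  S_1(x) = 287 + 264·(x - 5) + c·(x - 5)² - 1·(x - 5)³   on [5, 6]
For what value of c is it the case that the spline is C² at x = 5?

S_0''(x) = 16 + 48·(x - 2), so S_0''(5) = 160. On the right, S_1''(5) = 2c, so c = 80.

80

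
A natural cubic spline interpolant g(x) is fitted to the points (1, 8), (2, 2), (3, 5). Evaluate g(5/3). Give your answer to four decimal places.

Put m_i = g'' at the i-th knot. Here h = (1, 1) and Δ = (-6, 3), so the interior equations h_(i-1)·m_(i-1) + 2(h_(i-1)+h_i)·m_i + h_i·m_(i+1) = 6(Δ_i − Δ_(i-1)) read
  1·m_0 + 4·m_1 + 1·m_2 = 6(Δ_1 - Δ_0) = 54
Natural end conditions: m_0 = m_2 = 0.
Solving the tridiagonal system: m_0 = 0, m_1 = 27/2, m_2 = 0.
On [1, 2], g(x) = 8 - 33/4·(x - 1) + 0·(x - 1)² + 9/4·(x - 1)³.
With (x - 1) = 2/3: g(5/3) = 19/6.

3.1667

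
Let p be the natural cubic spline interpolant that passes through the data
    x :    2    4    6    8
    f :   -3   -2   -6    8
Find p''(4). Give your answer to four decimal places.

-3.8000

Let m_i = p''(x_i). Step sizes h_i = 2, 2, 2; slopes of the chords Δ_i = (y_(i+1) - y_i)/h_i = 1/2, -2, 7.
  2·m_0 + 8·m_1 + 2·m_2 = 6(Δ_1 - Δ_0) = -15
  2·m_1 + 8·m_2 + 2·m_3 = 6(Δ_2 - Δ_1) = 54
Natural end conditions: m_0 = m_3 = 0.
Solving: m_0 = 0, m_1 = -19/5, m_2 = 77/10, m_3 = 0.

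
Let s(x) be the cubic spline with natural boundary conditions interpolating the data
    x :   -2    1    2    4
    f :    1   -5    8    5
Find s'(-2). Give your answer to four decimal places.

-8.6702

With M_i denoting the second derivative at x_i, h_i = 3, 1, 2, and Δ_i = (y_(i+1) − y_i)/h_i = -2, 13, -3/2:
  3·M_0 + 8·M_1 + 1·M_2 = 6(Δ_1 - Δ_0) = 90
  1·M_1 + 6·M_2 + 2·M_3 = 6(Δ_2 - Δ_1) = -87
Natural end conditions: M_0 = M_3 = 0.
Solving the tridiagonal system: M_0 = 0, M_1 = 627/47, M_2 = -786/47, M_3 = 0.
On [-2, 1], s'(x) = b_0 + 2c_0·(x + 2) + 3d_0·(x + 2)² with b_0 = Δ_0 - h_0(2M_0 + M_1)/6 = -815/94, c_0 = M_0/2 = 0, d_0 = (M_1 - M_0)/(6h_0) = 209/282. So s'(-2) = -815/94.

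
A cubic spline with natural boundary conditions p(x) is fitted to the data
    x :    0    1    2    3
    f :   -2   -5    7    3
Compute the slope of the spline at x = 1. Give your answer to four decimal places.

Let σ_i = p''(x_i). Step sizes h_i = 1, 1, 1; slopes of the chords Δ_i = (y_(i+1) - y_i)/h_i = -3, 12, -4.
  1·σ_0 + 4·σ_1 + 1·σ_2 = 6(Δ_1 - Δ_0) = 90
  1·σ_1 + 4·σ_2 + 1·σ_3 = 6(Δ_2 - Δ_1) = -96
Natural end conditions: σ_0 = σ_3 = 0.
Hence σ_0 = 0, σ_1 = 152/5, σ_2 = -158/5, σ_3 = 0.
On [1, 2], p'(x) = b_1 + 2c_1·(x - 1) + 3d_1·(x - 1)² with b_1 = Δ_1 - h_1(2σ_1 + σ_2)/6 = 107/15, c_1 = σ_1/2 = 76/5, d_1 = (σ_2 - σ_1)/(6h_1) = -31/3. So p'(1) = 107/15.

7.1333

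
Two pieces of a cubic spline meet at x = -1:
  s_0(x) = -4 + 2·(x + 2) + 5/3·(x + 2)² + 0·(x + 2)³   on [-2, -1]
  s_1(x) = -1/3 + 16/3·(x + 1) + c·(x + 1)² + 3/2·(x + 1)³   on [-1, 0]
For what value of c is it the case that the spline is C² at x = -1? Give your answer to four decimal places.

s_0''(x) = 10/3 + 0·(x + 2), so s_0''(-1) = 10/3. On the right, s_1''(-1) = 2c, so c = 5/3.

1.6667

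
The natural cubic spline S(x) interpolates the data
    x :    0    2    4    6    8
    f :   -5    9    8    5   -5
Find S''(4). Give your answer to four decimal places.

Write m_i for S''(x_i). With h_i = 2, 2, 2, 2 and divided differences Δ_i = 7, -1/2, -3/2, -5, the continuity of S' gives the tridiagonal system
  2·m_0 + 8·m_1 + 2·m_2 = 6(Δ_1 - Δ_0) = -45
  2·m_1 + 8·m_2 + 2·m_3 = 6(Δ_2 - Δ_1) = -6
  2·m_2 + 8·m_3 + 2·m_4 = 6(Δ_3 - Δ_2) = -21
Natural end conditions: m_0 = m_4 = 0.
Hence m_0 = 0, m_1 = -6, m_2 = 3/2, m_3 = -3, m_4 = 0.

1.5000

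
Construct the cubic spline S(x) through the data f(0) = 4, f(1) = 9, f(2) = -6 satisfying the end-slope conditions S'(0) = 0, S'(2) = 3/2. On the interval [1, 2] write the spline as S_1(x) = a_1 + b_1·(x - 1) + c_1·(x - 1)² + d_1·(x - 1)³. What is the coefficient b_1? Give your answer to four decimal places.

-7.8750

Put M_i = S'' at the i-th knot. Here h = (1, 1) and Δ = (5, -15), so the interior equations h_(i-1)·M_(i-1) + 2(h_(i-1)+h_i)·M_i + h_i·M_(i+1) = 6(Δ_i − Δ_(i-1)) read
  1·M_0 + 4·M_1 + 1·M_2 = 6(Δ_1 - Δ_0) = -120
Clamped end conditions give two more equations: 2h_0·M_0 + h_0·M_1 = 6(Δ_0 - S'(0)) = 30 and h_1·M_1 + 2h_1·M_2 = 6(S'(2) - Δ_1) = 99.
Solving: M_0 = 183/4, M_1 = -123/2, M_2 = 321/4.
On [1, 2], with S_1(x) = a_1 + b_1·(x - 1) + c_1·(x - 1)² + d_1·(x - 1)³: c_1 = M_1/2 = -123/4, d_1 = (M_2 - M_1)/(6h_1) = 189/8, b_1 = Δ_1 - h_1(2M_1 + M_2)/6 = -63/8.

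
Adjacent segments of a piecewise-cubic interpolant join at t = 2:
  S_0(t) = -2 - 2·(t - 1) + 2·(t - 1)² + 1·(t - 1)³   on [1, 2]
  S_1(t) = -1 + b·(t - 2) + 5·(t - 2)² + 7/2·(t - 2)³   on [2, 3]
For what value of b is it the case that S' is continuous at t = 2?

5

S_0'(t) = -2 + 4·(t - 1) + 3·(t - 1)², so S_0'(2) = 5. On the right, S_1'(2) = b, so b = 5.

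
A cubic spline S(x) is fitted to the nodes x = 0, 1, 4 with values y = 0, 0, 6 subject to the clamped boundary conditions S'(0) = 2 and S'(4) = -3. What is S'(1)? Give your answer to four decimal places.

Write σ_i for S''(x_i). With h_i = 1, 3 and divided differences Δ_i = 0, 2, the continuity of S' gives the tridiagonal system
  1·σ_0 + 8·σ_1 + 3·σ_2 = 6(Δ_1 - Δ_0) = 12
Clamped end conditions give two more equations: 2h_0·σ_0 + h_0·σ_1 = 6(Δ_0 - S'(0)) = -12 and h_1·σ_1 + 2h_1·σ_2 = 6(S'(4) - Δ_1) = -30.
Forward elimination and back-substitution give σ_0 = -35/4, σ_1 = 11/2, σ_2 = -31/4.
On [1, 4], S'(x) = b_1 + 2c_1·(x - 1) + 3d_1·(x - 1)² with b_1 = Δ_1 - h_1(2σ_1 + σ_2)/6 = 3/8, c_1 = σ_1/2 = 11/4, d_1 = (σ_2 - σ_1)/(6h_1) = -53/72. So S'(1) = 3/8.

0.3750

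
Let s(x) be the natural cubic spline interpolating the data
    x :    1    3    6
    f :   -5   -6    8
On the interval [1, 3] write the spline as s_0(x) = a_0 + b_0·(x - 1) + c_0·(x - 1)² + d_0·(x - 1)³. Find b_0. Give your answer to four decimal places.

Let σ_i = s''(x_i). Step sizes h_i = 2, 3; slopes of the chords Δ_i = (y_(i+1) - y_i)/h_i = -1/2, 14/3.
  2·σ_0 + 10·σ_1 + 3·σ_2 = 6(Δ_1 - Δ_0) = 31
Natural end conditions: σ_0 = σ_2 = 0.
Forward elimination and back-substitution give σ_0 = 0, σ_1 = 31/10, σ_2 = 0.
On [1, 3], with s_0(x) = a_0 + b_0·(x - 1) + c_0·(x - 1)² + d_0·(x - 1)³: c_0 = σ_0/2 = 0, d_0 = (σ_1 - σ_0)/(6h_0) = 31/120, b_0 = Δ_0 - h_0(2σ_0 + σ_1)/6 = -23/15.

-1.5333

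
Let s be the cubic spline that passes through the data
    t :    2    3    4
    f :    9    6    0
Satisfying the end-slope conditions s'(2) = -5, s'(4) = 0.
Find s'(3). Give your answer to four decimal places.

-5.5000

Put M_i = s'' at the i-th knot. Here h = (1, 1) and Δ = (-3, -6), so the interior equations h_(i-1)·M_(i-1) + 2(h_(i-1)+h_i)·M_i + h_i·M_(i+1) = 6(Δ_i − Δ_(i-1)) read
  1·M_0 + 4·M_1 + 1·M_2 = 6(Δ_1 - Δ_0) = -18
Clamped end conditions give two more equations: 2h_0·M_0 + h_0·M_1 = 6(Δ_0 - s'(2)) = 12 and h_1·M_1 + 2h_1·M_2 = 6(s'(4) - Δ_1) = 36.
Hence M_0 = 13, M_1 = -14, M_2 = 25.
On [3, 4], s'(t) = b_1 + 2c_1·(t - 3) + 3d_1·(t - 3)² with b_1 = Δ_1 - h_1(2M_1 + M_2)/6 = -11/2, c_1 = M_1/2 = -7, d_1 = (M_2 - M_1)/(6h_1) = 13/2. So s'(3) = -11/2.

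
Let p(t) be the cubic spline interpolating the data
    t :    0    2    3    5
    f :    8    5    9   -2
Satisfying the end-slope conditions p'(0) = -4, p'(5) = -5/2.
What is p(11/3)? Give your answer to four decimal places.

6.6389

Let m_i = p''(x_i). Step sizes h_i = 2, 1, 2; slopes of the chords Δ_i = (y_(i+1) - y_i)/h_i = -3/2, 4, -11/2.
  2·m_0 + 6·m_1 + 1·m_2 = 6(Δ_1 - Δ_0) = 33
  1·m_1 + 6·m_2 + 2·m_3 = 6(Δ_2 - Δ_1) = -57
Clamped end conditions give two more equations: 2h_0·m_0 + h_0·m_1 = 6(Δ_0 - p'(0)) = 15 and h_2·m_2 + 2h_2·m_3 = 6(p'(5) - Δ_2) = 18.
Solving the tridiagonal system: m_0 = -9/32, m_1 = 129/16, m_2 = -237/16, m_3 = 381/32.
On [3, 5], p(t) = 9 + 13/32·(t - 3) - 237/32·(t - 3)² + 285/128·(t - 3)³.
With (t - 3) = 2/3: p(11/3) = 239/36.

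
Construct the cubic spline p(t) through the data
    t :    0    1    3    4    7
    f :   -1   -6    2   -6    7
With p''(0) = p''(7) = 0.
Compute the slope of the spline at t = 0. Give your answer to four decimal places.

Let m_i = p''(x_i). Step sizes h_i = 1, 2, 1, 3; slopes of the chords Δ_i = (y_(i+1) - y_i)/h_i = -5, 4, -8, 13/3.
  1·m_0 + 6·m_1 + 2·m_2 = 6(Δ_1 - Δ_0) = 54
  2·m_1 + 6·m_2 + 1·m_3 = 6(Δ_2 - Δ_1) = -72
  1·m_2 + 8·m_3 + 3·m_4 = 6(Δ_3 - Δ_2) = 74
Natural end conditions: m_0 = m_4 = 0.
Hence m_0 = 0, m_1 = 1919/125, m_2 = -2382/125, m_3 = 1454/125, m_4 = 0.
On [0, 1], p'(t) = b_0 + 2c_0·t + 3d_0·t² with b_0 = Δ_0 - h_0(2m_0 + m_1)/6 = -5669/750, c_0 = m_0/2 = 0, d_0 = (m_1 - m_0)/(6h_0) = 1919/750. So p'(0) = -5669/750.

-7.5587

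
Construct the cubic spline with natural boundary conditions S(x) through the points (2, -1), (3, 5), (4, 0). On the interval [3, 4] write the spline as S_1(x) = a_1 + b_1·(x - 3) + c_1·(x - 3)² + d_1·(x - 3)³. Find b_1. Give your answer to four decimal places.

Let m_i = S''(x_i). Step sizes h_i = 1, 1; slopes of the chords Δ_i = (y_(i+1) - y_i)/h_i = 6, -5.
  1·m_0 + 4·m_1 + 1·m_2 = 6(Δ_1 - Δ_0) = -66
Natural end conditions: m_0 = m_2 = 0.
Forward elimination and back-substitution give m_0 = 0, m_1 = -33/2, m_2 = 0.
On [3, 4], with S_1(x) = a_1 + b_1·(x - 3) + c_1·(x - 3)² + d_1·(x - 3)³: c_1 = m_1/2 = -33/4, d_1 = (m_2 - m_1)/(6h_1) = 11/4, b_1 = Δ_1 - h_1(2m_1 + m_2)/6 = 1/2.

0.5000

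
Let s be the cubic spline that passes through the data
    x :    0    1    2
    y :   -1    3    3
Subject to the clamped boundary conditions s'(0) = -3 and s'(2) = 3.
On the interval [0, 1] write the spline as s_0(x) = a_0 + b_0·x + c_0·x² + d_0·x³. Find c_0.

15

Let σ_i = s''(x_i). Step sizes h_i = 1, 1; slopes of the chords Δ_i = (y_(i+1) - y_i)/h_i = 4, 0.
  1·σ_0 + 4·σ_1 + 1·σ_2 = 6(Δ_1 - Δ_0) = -24
Clamped end conditions give two more equations: 2h_0·σ_0 + h_0·σ_1 = 6(Δ_0 - s'(0)) = 42 and h_1·σ_1 + 2h_1·σ_2 = 6(s'(2) - Δ_1) = 18.
Hence σ_0 = 30, σ_1 = -18, σ_2 = 18.
On [0, 1], with s_0(x) = a_0 + b_0·x + c_0·x² + d_0·x³: c_0 = σ_0/2 = 15, d_0 = (σ_1 - σ_0)/(6h_0) = -8, b_0 = Δ_0 - h_0(2σ_0 + σ_1)/6 = -3.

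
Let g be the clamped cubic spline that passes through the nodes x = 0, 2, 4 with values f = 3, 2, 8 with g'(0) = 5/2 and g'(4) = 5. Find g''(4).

1

Put σ_i = g'' at the i-th knot. Here h = (2, 2) and Δ = (-1/2, 3), so the interior equations h_(i-1)·σ_(i-1) + 2(h_(i-1)+h_i)·σ_i + h_i·σ_(i+1) = 6(Δ_i − Δ_(i-1)) read
  2·σ_0 + 8·σ_1 + 2·σ_2 = 6(Δ_1 - Δ_0) = 21
Clamped end conditions give two more equations: 2h_0·σ_0 + h_0·σ_1 = 6(Δ_0 - g'(0)) = -18 and h_1·σ_1 + 2h_1·σ_2 = 6(g'(4) - Δ_1) = 12.
Solving the tridiagonal system: σ_0 = -13/2, σ_1 = 4, σ_2 = 1.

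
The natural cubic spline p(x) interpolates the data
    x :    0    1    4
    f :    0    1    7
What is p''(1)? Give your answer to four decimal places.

0.7500

With σ_i denoting the second derivative at x_i, h_i = 1, 3, and Δ_i = (y_(i+1) − y_i)/h_i = 1, 2:
  1·σ_0 + 8·σ_1 + 3·σ_2 = 6(Δ_1 - Δ_0) = 6
Natural end conditions: σ_0 = σ_2 = 0.
Solving: σ_0 = 0, σ_1 = 3/4, σ_2 = 0.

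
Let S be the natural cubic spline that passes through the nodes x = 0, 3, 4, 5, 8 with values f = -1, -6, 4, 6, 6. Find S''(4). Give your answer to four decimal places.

Let M_i = S''(x_i). Step sizes h_i = 3, 1, 1, 3; slopes of the chords Δ_i = (y_(i+1) - y_i)/h_i = -5/3, 10, 2, 0.
  3·M_0 + 8·M_1 + 1·M_2 = 6(Δ_1 - Δ_0) = 70
  1·M_1 + 4·M_2 + 1·M_3 = 6(Δ_2 - Δ_1) = -48
  1·M_2 + 8·M_3 + 3·M_4 = 6(Δ_3 - Δ_2) = -12
Natural end conditions: M_0 = M_4 = 0.
Hence M_0 = 0, M_1 = 1271/120, M_2 = -221/15, M_3 = 41/120, M_4 = 0.

-14.7333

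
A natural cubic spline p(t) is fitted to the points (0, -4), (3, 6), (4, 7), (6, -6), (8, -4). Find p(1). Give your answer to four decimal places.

Put σ_i = p'' at the i-th knot. Here h = (3, 1, 2, 2) and Δ = (10/3, 1, -13/2, 1), so the interior equations h_(i-1)·σ_(i-1) + 2(h_(i-1)+h_i)·σ_i + h_i·σ_(i+1) = 6(Δ_i − Δ_(i-1)) read
  3·σ_0 + 8·σ_1 + 1·σ_2 = 6(Δ_1 - Δ_0) = -14
  1·σ_1 + 6·σ_2 + 2·σ_3 = 6(Δ_2 - Δ_1) = -45
  2·σ_2 + 8·σ_3 + 2·σ_4 = 6(Δ_3 - Δ_2) = 45
Natural end conditions: σ_0 = σ_4 = 0.
Solving the tridiagonal system: σ_0 = 0, σ_1 = -83/172, σ_2 = -436/43, σ_3 = 2807/344, σ_4 = 0.
On [0, 3], p(t) = -4 + 3689/1032·t + 0·t² - 83/3096·t³.
With t = 1: p(1) = -175/387.

-0.4522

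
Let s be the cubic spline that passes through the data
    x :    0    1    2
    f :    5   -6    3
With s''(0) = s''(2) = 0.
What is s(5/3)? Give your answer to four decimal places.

Write m_i for s''(x_i). With h_i = 1, 1 and divided differences Δ_i = -11, 9, the continuity of s' gives the tridiagonal system
  1·m_0 + 4·m_1 + 1·m_2 = 6(Δ_1 - Δ_0) = 120
Natural end conditions: m_0 = m_2 = 0.
Solving the tridiagonal system: m_0 = 0, m_1 = 30, m_2 = 0.
On [1, 2], s(x) = -6 - 1·(x - 1) + 15·(x - 1)² - 5·(x - 1)³.
With (x - 1) = 2/3: s(5/3) = -40/27.

-1.4815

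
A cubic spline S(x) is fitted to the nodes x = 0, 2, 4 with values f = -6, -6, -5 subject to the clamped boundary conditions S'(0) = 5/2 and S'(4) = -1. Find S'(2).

0

Write M_i for S''(x_i). With h_i = 2, 2 and divided differences Δ_i = 0, 1/2, the continuity of S' gives the tridiagonal system
  2·M_0 + 8·M_1 + 2·M_2 = 6(Δ_1 - Δ_0) = 3
Clamped end conditions give two more equations: 2h_0·M_0 + h_0·M_1 = 6(Δ_0 - S'(0)) = -15 and h_1·M_1 + 2h_1·M_2 = 6(S'(4) - Δ_1) = -9.
Forward elimination and back-substitution give M_0 = -5, M_1 = 5/2, M_2 = -7/2.
On [2, 4], S'(x) = b_1 + 2c_1·(x - 2) + 3d_1·(x - 2)² with b_1 = Δ_1 - h_1(2M_1 + M_2)/6 = 0, c_1 = M_1/2 = 5/4, d_1 = (M_2 - M_1)/(6h_1) = -1/2. So S'(2) = 0.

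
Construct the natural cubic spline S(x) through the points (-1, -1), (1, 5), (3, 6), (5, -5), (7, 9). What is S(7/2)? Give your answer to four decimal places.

Let M_i = S''(x_i). Step sizes h_i = 2, 2, 2, 2; slopes of the chords Δ_i = (y_(i+1) - y_i)/h_i = 3, 1/2, -11/2, 7.
  2·M_0 + 8·M_1 + 2·M_2 = 6(Δ_1 - Δ_0) = -15
  2·M_1 + 8·M_2 + 2·M_3 = 6(Δ_2 - Δ_1) = -36
  2·M_2 + 8·M_3 + 2·M_4 = 6(Δ_3 - Δ_2) = 75
Natural end conditions: M_0 = M_4 = 0.
Forward elimination and back-substitution give M_0 = 0, M_1 = -3/56, M_2 = -51/7, M_3 = 627/56, M_4 = 0.
On [3, 5], S(x) = 6 - 35/8·(x - 3) - 51/14·(x - 3)² + 345/224·(x - 3)³.
With (x - 3) = 1/2: S(7/2) = 5545/1792.

3.0943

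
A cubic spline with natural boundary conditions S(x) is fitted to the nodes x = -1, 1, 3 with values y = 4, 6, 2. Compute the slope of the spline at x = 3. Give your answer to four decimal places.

-2.7500

Let M_i = S''(x_i). Step sizes h_i = 2, 2; slopes of the chords Δ_i = (y_(i+1) - y_i)/h_i = 1, -2.
  2·M_0 + 8·M_1 + 2·M_2 = 6(Δ_1 - Δ_0) = -18
Natural end conditions: M_0 = M_2 = 0.
Forward elimination and back-substitution give M_0 = 0, M_1 = -9/4, M_2 = 0.
On [1, 3], S'(x) = b_1 + 2c_1·(x - 1) + 3d_1·(x - 1)² with b_1 = Δ_1 - h_1(2M_1 + M_2)/6 = -1/2, c_1 = M_1/2 = -9/8, d_1 = (M_2 - M_1)/(6h_1) = 3/16. So S'(3) = -11/4.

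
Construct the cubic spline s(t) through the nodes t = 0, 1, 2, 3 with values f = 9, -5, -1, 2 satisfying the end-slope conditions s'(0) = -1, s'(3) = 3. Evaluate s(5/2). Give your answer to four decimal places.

0.9667

Write M_i for s''(x_i). With h_i = 1, 1, 1 and divided differences Δ_i = -14, 4, 3, the continuity of s' gives the tridiagonal system
  1·M_0 + 4·M_1 + 1·M_2 = 6(Δ_1 - Δ_0) = 108
  1·M_1 + 4·M_2 + 1·M_3 = 6(Δ_2 - Δ_1) = -6
Clamped end conditions give two more equations: 2h_0·M_0 + h_0·M_1 = 6(Δ_0 - s'(0)) = -78 and h_2·M_2 + 2h_2·M_3 = 6(s'(3) - Δ_2) = 0.
Hence M_0 = -932/15, M_1 = 694/15, M_2 = -224/15, M_3 = 112/15.
On [2, 3], s(t) = -1 + 101/15·(t - 2) - 112/15·(t - 2)² + 56/15·(t - 2)³.
With (t - 2) = 1/2: s(5/2) = 29/30.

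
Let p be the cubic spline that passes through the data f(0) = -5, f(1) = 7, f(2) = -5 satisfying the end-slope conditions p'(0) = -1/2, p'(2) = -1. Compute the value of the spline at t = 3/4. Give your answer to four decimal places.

5.0488

Let σ_i = p''(x_i). Step sizes h_i = 1, 1; slopes of the chords Δ_i = (y_(i+1) - y_i)/h_i = 12, -12.
  1·σ_0 + 4·σ_1 + 1·σ_2 = 6(Δ_1 - Δ_0) = -144
Clamped end conditions give two more equations: 2h_0·σ_0 + h_0·σ_1 = 6(Δ_0 - p'(0)) = 75 and h_1·σ_1 + 2h_1·σ_2 = 6(p'(2) - Δ_1) = 66.
Hence σ_0 = 293/4, σ_1 = -143/2, σ_2 = 275/4.
On [0, 1], p(t) = -5 - 1/2·t + 293/8·t² - 193/8·t³.
With t = 3/4: p(3/4) = 2585/512.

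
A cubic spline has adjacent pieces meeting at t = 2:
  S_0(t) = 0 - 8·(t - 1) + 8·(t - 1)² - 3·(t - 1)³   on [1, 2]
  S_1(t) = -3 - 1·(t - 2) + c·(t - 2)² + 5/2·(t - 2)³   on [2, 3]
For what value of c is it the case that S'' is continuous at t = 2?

S_0''(t) = 16 - 18·(t - 1), so S_0''(2) = -2. On the right, S_1''(2) = 2c, so c = -1.

-1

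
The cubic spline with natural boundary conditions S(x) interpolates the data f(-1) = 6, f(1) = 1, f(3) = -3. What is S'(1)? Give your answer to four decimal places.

-2.2500

Put M_i = S'' at the i-th knot. Here h = (2, 2) and Δ = (-5/2, -2), so the interior equations h_(i-1)·M_(i-1) + 2(h_(i-1)+h_i)·M_i + h_i·M_(i+1) = 6(Δ_i − Δ_(i-1)) read
  2·M_0 + 8·M_1 + 2·M_2 = 6(Δ_1 - Δ_0) = 3
Natural end conditions: M_0 = M_2 = 0.
Hence M_0 = 0, M_1 = 3/8, M_2 = 0.
On [1, 3], S'(x) = b_1 + 2c_1·(x - 1) + 3d_1·(x - 1)² with b_1 = Δ_1 - h_1(2M_1 + M_2)/6 = -9/4, c_1 = M_1/2 = 3/16, d_1 = (M_2 - M_1)/(6h_1) = -1/32. So S'(1) = -9/4.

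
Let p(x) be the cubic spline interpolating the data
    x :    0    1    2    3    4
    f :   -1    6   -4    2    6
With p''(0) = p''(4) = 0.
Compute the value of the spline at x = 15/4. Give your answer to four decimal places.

5.4646

Write m_i for p''(x_i). With h_i = 1, 1, 1, 1 and divided differences Δ_i = 7, -10, 6, 4, the continuity of p' gives the tridiagonal system
  1·m_0 + 4·m_1 + 1·m_2 = 6(Δ_1 - Δ_0) = -102
  1·m_1 + 4·m_2 + 1·m_3 = 6(Δ_2 - Δ_1) = 96
  1·m_2 + 4·m_3 + 1·m_4 = 6(Δ_3 - Δ_2) = -12
Natural end conditions: m_0 = m_4 = 0.
Solving the tridiagonal system: m_0 = 0, m_1 = -963/28, m_2 = 249/7, m_3 = -333/28, m_4 = 0.
On [3, 4], p(x) = 2 + 223/28·(x - 3) - 333/56·(x - 3)² + 111/56·(x - 3)³.
With (x - 3) = 3/4: p(15/4) = 19585/3584.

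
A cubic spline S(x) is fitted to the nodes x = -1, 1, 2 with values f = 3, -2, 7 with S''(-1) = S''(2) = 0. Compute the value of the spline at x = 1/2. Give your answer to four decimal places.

With M_i denoting the second derivative at x_i, h_i = 2, 1, and Δ_i = (y_(i+1) − y_i)/h_i = -5/2, 9:
  2·M_0 + 6·M_1 + 1·M_2 = 6(Δ_1 - Δ_0) = 69
Natural end conditions: M_0 = M_2 = 0.
Solving: M_0 = 0, M_1 = 23/2, M_2 = 0.
On [-1, 1], S(x) = 3 - 19/3·(x + 1) + 0·(x + 1)² + 23/24·(x + 1)³.
With (x + 1) = 3/2: S(1/2) = -209/64.

-3.2656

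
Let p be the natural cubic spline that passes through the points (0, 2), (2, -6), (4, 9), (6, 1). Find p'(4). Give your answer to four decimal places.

3.6667

Write m_i for p''(x_i). With h_i = 2, 2, 2 and divided differences Δ_i = -4, 15/2, -4, the continuity of p' gives the tridiagonal system
  2·m_0 + 8·m_1 + 2·m_2 = 6(Δ_1 - Δ_0) = 69
  2·m_1 + 8·m_2 + 2·m_3 = 6(Δ_2 - Δ_1) = -69
Natural end conditions: m_0 = m_3 = 0.
Hence m_0 = 0, m_1 = 23/2, m_2 = -23/2, m_3 = 0.
On [4, 6], p'(x) = b_2 + 2c_2·(x - 4) + 3d_2·(x - 4)² with b_2 = Δ_2 - h_2(2m_2 + m_3)/6 = 11/3, c_2 = m_2/2 = -23/4, d_2 = (m_3 - m_2)/(6h_2) = 23/24. So p'(4) = 11/3.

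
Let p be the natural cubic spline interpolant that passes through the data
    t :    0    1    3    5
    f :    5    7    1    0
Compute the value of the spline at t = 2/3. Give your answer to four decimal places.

Write σ_i for p''(x_i). With h_i = 1, 2, 2 and divided differences Δ_i = 2, -3, -1/2, the continuity of p' gives the tridiagonal system
  1·σ_0 + 6·σ_1 + 2·σ_2 = 6(Δ_1 - Δ_0) = -30
  2·σ_1 + 8·σ_2 + 2·σ_3 = 6(Δ_2 - Δ_1) = 15
Natural end conditions: σ_0 = σ_3 = 0.
Solving the tridiagonal system: σ_0 = 0, σ_1 = -135/22, σ_2 = 75/22, σ_3 = 0.
On [0, 1], p(t) = 5 + 133/44·t + 0·t² - 45/44·t³.
With t = 2/3: p(2/3) = 443/66.

6.7121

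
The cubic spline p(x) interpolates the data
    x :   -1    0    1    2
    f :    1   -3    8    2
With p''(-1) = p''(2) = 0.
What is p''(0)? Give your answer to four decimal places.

30.8000

Let m_i = p''(x_i). Step sizes h_i = 1, 1, 1; slopes of the chords Δ_i = (y_(i+1) - y_i)/h_i = -4, 11, -6.
  1·m_0 + 4·m_1 + 1·m_2 = 6(Δ_1 - Δ_0) = 90
  1·m_1 + 4·m_2 + 1·m_3 = 6(Δ_2 - Δ_1) = -102
Natural end conditions: m_0 = m_3 = 0.
Hence m_0 = 0, m_1 = 154/5, m_2 = -166/5, m_3 = 0.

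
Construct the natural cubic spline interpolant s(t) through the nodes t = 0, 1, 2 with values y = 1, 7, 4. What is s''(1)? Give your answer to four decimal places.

-13.5000

With M_i denoting the second derivative at x_i, h_i = 1, 1, and Δ_i = (y_(i+1) − y_i)/h_i = 6, -3:
  1·M_0 + 4·M_1 + 1·M_2 = 6(Δ_1 - Δ_0) = -54
Natural end conditions: M_0 = M_2 = 0.
Solving: M_0 = 0, M_1 = -27/2, M_2 = 0.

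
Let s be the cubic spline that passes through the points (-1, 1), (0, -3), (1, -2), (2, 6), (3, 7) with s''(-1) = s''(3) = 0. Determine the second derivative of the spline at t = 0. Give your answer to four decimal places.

Let M_i = s''(x_i). Step sizes h_i = 1, 1, 1, 1; slopes of the chords Δ_i = (y_(i+1) - y_i)/h_i = -4, 1, 8, 1.
  1·M_0 + 4·M_1 + 1·M_2 = 6(Δ_1 - Δ_0) = 30
  1·M_1 + 4·M_2 + 1·M_3 = 6(Δ_2 - Δ_1) = 42
  1·M_2 + 4·M_3 + 1·M_4 = 6(Δ_3 - Δ_2) = -42
Natural end conditions: M_0 = M_4 = 0.
Forward elimination and back-substitution give M_0 = 0, M_1 = 30/7, M_2 = 90/7, M_3 = -96/7, M_4 = 0.

4.2857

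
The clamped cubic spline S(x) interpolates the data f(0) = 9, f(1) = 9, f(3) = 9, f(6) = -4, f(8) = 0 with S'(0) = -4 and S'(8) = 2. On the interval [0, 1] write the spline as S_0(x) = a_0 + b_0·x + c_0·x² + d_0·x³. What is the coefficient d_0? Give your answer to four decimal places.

Let m_i = S''(x_i). Step sizes h_i = 1, 2, 3, 2; slopes of the chords Δ_i = (y_(i+1) - y_i)/h_i = 0, 0, -13/3, 2.
  1·m_0 + 6·m_1 + 2·m_2 = 6(Δ_1 - Δ_0) = 0
  2·m_1 + 10·m_2 + 3·m_3 = 6(Δ_2 - Δ_1) = -26
  3·m_2 + 10·m_3 + 2·m_4 = 6(Δ_3 - Δ_2) = 38
Clamped end conditions give two more equations: 2h_0·m_0 + h_0·m_1 = 6(Δ_0 - S'(0)) = 24 and h_3·m_3 + 2h_3·m_4 = 6(S'(8) - Δ_3) = 0.
Solving the tridiagonal system: m_0 = 3368/273, m_1 = -184/273, m_2 = -1132/273, m_3 = 510/91, m_4 = -255/91.
On [0, 1], with S_0(x) = a_0 + b_0·x + c_0·x² + d_0·x³: c_0 = m_0/2 = 1684/273, d_0 = (m_1 - m_0)/(6h_0) = -592/273, b_0 = Δ_0 - h_0(2m_0 + m_1)/6 = -4.

-2.1685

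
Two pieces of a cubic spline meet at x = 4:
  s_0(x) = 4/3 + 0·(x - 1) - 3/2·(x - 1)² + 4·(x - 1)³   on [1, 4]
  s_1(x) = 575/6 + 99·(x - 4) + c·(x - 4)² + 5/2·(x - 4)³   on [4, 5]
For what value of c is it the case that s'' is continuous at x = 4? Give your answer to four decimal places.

34.5000

s_0''(x) = -3 + 24·(x - 1), so s_0''(4) = 69. On the right, s_1''(4) = 2c, so c = 69/2.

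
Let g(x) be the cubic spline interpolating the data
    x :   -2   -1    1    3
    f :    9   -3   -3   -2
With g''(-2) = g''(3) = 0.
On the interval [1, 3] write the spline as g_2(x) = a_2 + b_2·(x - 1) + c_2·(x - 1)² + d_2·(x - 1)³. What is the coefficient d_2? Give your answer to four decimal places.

0.2386

Write M_i for g''(x_i). With h_i = 1, 2, 2 and divided differences Δ_i = -12, 0, 1/2, the continuity of g' gives the tridiagonal system
  1·M_0 + 6·M_1 + 2·M_2 = 6(Δ_1 - Δ_0) = 72
  2·M_1 + 8·M_2 + 2·M_3 = 6(Δ_2 - Δ_1) = 3
Natural end conditions: M_0 = M_3 = 0.
Solving: M_0 = 0, M_1 = 285/22, M_2 = -63/22, M_3 = 0.
On [1, 3], with g_2(x) = a_2 + b_2·(x - 1) + c_2·(x - 1)² + d_2·(x - 1)³: c_2 = M_2/2 = -63/44, d_2 = (M_3 - M_2)/(6h_2) = 21/88, b_2 = Δ_2 - h_2(2M_2 + M_3)/6 = 53/22.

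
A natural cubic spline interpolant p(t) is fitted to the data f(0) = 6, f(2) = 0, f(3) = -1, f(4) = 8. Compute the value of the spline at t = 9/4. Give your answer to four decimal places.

-0.8125

Write σ_i for p''(x_i). With h_i = 2, 1, 1 and divided differences Δ_i = -3, -1, 9, the continuity of p' gives the tridiagonal system
  2·σ_0 + 6·σ_1 + 1·σ_2 = 6(Δ_1 - Δ_0) = 12
  1·σ_1 + 4·σ_2 + 1·σ_3 = 6(Δ_2 - Δ_1) = 60
Natural end conditions: σ_0 = σ_3 = 0.
Hence σ_0 = 0, σ_1 = -12/23, σ_2 = 348/23, σ_3 = 0.
On [2, 3], p(t) = 0 - 77/23·(t - 2) - 6/23·(t - 2)² + 60/23·(t - 2)³.
With (t - 2) = 1/4: p(9/4) = -13/16.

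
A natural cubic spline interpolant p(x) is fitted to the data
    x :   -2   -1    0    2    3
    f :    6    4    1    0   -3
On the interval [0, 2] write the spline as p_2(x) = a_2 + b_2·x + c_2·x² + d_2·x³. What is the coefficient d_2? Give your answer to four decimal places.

-0.6783

Put M_i = p'' at the i-th knot. Here h = (1, 1, 2, 1) and Δ = (-2, -3, -1/2, -3), so the interior equations h_(i-1)·M_(i-1) + 2(h_(i-1)+h_i)·M_i + h_i·M_(i+1) = 6(Δ_i − Δ_(i-1)) read
  1·M_0 + 4·M_1 + 1·M_2 = 6(Δ_1 - Δ_0) = -6
  1·M_1 + 6·M_2 + 2·M_3 = 6(Δ_2 - Δ_1) = 15
  2·M_2 + 6·M_3 + 1·M_4 = 6(Δ_3 - Δ_2) = -15
Natural end conditions: M_0 = M_4 = 0.
Solving: M_0 = 0, M_1 = -156/61, M_2 = 258/61, M_3 = -477/122, M_4 = 0.
On [0, 2], with p_2(x) = a_2 + b_2·x + c_2·x² + d_2·x³: c_2 = M_2/2 = 129/61, d_2 = (M_3 - M_2)/(6h_2) = -331/488, b_2 = Δ_2 - h_2(2M_2 + M_3)/6 = -123/61.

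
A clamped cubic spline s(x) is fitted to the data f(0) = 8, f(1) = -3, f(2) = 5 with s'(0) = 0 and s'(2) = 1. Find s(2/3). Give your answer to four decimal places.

0.2222

With M_i denoting the second derivative at x_i, h_i = 1, 1, and Δ_i = (y_(i+1) − y_i)/h_i = -11, 8:
  1·M_0 + 4·M_1 + 1·M_2 = 6(Δ_1 - Δ_0) = 114
Clamped end conditions give two more equations: 2h_0·M_0 + h_0·M_1 = 6(Δ_0 - s'(0)) = -66 and h_1·M_1 + 2h_1·M_2 = 6(s'(2) - Δ_1) = -42.
Solving: M_0 = -61, M_1 = 56, M_2 = -49.
On [0, 1], s(x) = 8 + 0·x - 61/2·x² + 39/2·x³.
With x = 2/3: s(2/3) = 2/9.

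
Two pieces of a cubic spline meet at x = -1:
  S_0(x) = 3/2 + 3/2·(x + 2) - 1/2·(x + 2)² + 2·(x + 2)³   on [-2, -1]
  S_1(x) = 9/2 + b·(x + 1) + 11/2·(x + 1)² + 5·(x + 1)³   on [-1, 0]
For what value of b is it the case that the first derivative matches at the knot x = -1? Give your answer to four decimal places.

6.5000

S_0'(x) = 3/2 - 1·(x + 2) + 6·(x + 2)², so S_0'(-1) = 13/2. On the right, S_1'(-1) = b, so b = 13/2.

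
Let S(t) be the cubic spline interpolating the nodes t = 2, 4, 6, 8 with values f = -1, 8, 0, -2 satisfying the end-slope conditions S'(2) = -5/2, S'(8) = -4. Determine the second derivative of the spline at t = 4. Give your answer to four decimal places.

Write M_i for S''(x_i). With h_i = 2, 2, 2 and divided differences Δ_i = 9/2, -4, -1, the continuity of S' gives the tridiagonal system
  2·M_0 + 8·M_1 + 2·M_2 = 6(Δ_1 - Δ_0) = -51
  2·M_1 + 8·M_2 + 2·M_3 = 6(Δ_2 - Δ_1) = 18
Clamped end conditions give two more equations: 2h_0·M_0 + h_0·M_1 = 6(Δ_0 - S'(2)) = 42 and h_2·M_2 + 2h_2·M_3 = 6(S'(8) - Δ_2) = -18.
Solving: M_0 = 167/10, M_1 = -62/5, M_2 = 37/5, M_3 = -41/5.

-12.4000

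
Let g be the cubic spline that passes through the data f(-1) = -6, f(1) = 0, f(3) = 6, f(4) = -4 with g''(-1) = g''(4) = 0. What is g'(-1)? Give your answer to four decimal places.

1.8182

With m_i denoting the second derivative at x_i, h_i = 2, 2, 1, and Δ_i = (y_(i+1) − y_i)/h_i = 3, 3, -10:
  2·m_0 + 8·m_1 + 2·m_2 = 6(Δ_1 - Δ_0) = 0
  2·m_1 + 6·m_2 + 1·m_3 = 6(Δ_2 - Δ_1) = -78
Natural end conditions: m_0 = m_3 = 0.
Forward elimination and back-substitution give m_0 = 0, m_1 = 39/11, m_2 = -156/11, m_3 = 0.
On [-1, 1], g'(t) = b_0 + 2c_0·(t + 1) + 3d_0·(t + 1)² with b_0 = Δ_0 - h_0(2m_0 + m_1)/6 = 20/11, c_0 = m_0/2 = 0, d_0 = (m_1 - m_0)/(6h_0) = 13/44. So g'(-1) = 20/11.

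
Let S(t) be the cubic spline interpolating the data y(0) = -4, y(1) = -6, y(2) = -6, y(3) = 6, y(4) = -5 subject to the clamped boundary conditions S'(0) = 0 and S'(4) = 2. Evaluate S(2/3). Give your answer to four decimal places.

-4.8651

Write σ_i for S''(x_i). With h_i = 1, 1, 1, 1 and divided differences Δ_i = -2, 0, 12, -11, the continuity of S' gives the tridiagonal system
  1·σ_0 + 4·σ_1 + 1·σ_2 = 6(Δ_1 - Δ_0) = 12
  1·σ_1 + 4·σ_2 + 1·σ_3 = 6(Δ_2 - Δ_1) = 72
  1·σ_2 + 4·σ_3 + 1·σ_4 = 6(Δ_3 - Δ_2) = -138
Clamped end conditions give two more equations: 2h_0·σ_0 + h_0·σ_1 = 6(Δ_0 - S'(0)) = -12 and h_3·σ_3 + 2h_3·σ_4 = 6(S'(4) - Δ_3) = 78.
Solving: σ_0 = -103/28, σ_1 = -65/14, σ_2 = 137/4, σ_3 = -845/14, σ_4 = 1937/28.
On [0, 1], S(t) = -4 + 0·t - 103/56·t² - 9/56·t³.
With t = 2/3: S(2/3) = -613/126.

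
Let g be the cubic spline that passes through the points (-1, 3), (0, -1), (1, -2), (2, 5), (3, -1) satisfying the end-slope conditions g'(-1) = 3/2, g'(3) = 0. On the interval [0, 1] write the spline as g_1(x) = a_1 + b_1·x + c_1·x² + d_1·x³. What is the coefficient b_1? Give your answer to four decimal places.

Write M_i for g''(x_i). With h_i = 1, 1, 1, 1 and divided differences Δ_i = -4, -1, 7, -6, the continuity of g' gives the tridiagonal system
  1·M_0 + 4·M_1 + 1·M_2 = 6(Δ_1 - Δ_0) = 18
  1·M_1 + 4·M_2 + 1·M_3 = 6(Δ_2 - Δ_1) = 48
  1·M_2 + 4·M_3 + 1·M_4 = 6(Δ_3 - Δ_2) = -78
Clamped end conditions give two more equations: 2h_0·M_0 + h_0·M_1 = 6(Δ_0 - g'(-1)) = -33 and h_3·M_3 + 2h_3·M_4 = 6(g'(3) - Δ_3) = 36.
Solving the tridiagonal system: M_0 = -1047/56, M_1 = 123/28, M_2 = 153/8, M_3 = -921/28, M_4 = 1929/56.
On [0, 1], with g_1(x) = a_1 + b_1·x + c_1·x² + d_1·x³: c_1 = M_1/2 = 123/56, d_1 = (M_2 - M_1)/(6h_1) = 275/112, b_1 = Δ_1 - h_1(2M_1 + M_2)/6 = -633/112.

-5.6518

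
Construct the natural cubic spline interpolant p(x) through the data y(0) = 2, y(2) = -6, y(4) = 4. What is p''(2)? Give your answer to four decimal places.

6.7500

Write M_i for p''(x_i). With h_i = 2, 2 and divided differences Δ_i = -4, 5, the continuity of p' gives the tridiagonal system
  2·M_0 + 8·M_1 + 2·M_2 = 6(Δ_1 - Δ_0) = 54
Natural end conditions: M_0 = M_2 = 0.
Solving the tridiagonal system: M_0 = 0, M_1 = 27/4, M_2 = 0.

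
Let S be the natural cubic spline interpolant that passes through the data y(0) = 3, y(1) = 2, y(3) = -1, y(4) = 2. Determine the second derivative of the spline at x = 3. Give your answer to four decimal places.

Put m_i = S'' at the i-th knot. Here h = (1, 2, 1) and Δ = (-1, -3/2, 3), so the interior equations h_(i-1)·m_(i-1) + 2(h_(i-1)+h_i)·m_i + h_i·m_(i+1) = 6(Δ_i − Δ_(i-1)) read
  1·m_0 + 6·m_1 + 2·m_2 = 6(Δ_1 - Δ_0) = -3
  2·m_1 + 6·m_2 + 1·m_3 = 6(Δ_2 - Δ_1) = 27
Natural end conditions: m_0 = m_3 = 0.
Solving the tridiagonal system: m_0 = 0, m_1 = -9/4, m_2 = 21/4, m_3 = 0.

5.2500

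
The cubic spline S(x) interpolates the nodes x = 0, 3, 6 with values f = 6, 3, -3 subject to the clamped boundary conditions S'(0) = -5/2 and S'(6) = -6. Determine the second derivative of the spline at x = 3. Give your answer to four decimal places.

0.1667

With M_i denoting the second derivative at x_i, h_i = 3, 3, and Δ_i = (y_(i+1) − y_i)/h_i = -1, -2:
  3·M_0 + 12·M_1 + 3·M_2 = 6(Δ_1 - Δ_0) = -6
Clamped end conditions give two more equations: 2h_0·M_0 + h_0·M_1 = 6(Δ_0 - S'(0)) = 9 and h_1·M_1 + 2h_1·M_2 = 6(S'(6) - Δ_1) = -24.
Hence M_0 = 17/12, M_1 = 1/6, M_2 = -49/12.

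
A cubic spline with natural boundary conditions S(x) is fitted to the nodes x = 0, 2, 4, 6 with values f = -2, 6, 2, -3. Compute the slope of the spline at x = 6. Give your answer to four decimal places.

Put M_i = S'' at the i-th knot. Here h = (2, 2, 2) and Δ = (4, -2, -5/2), so the interior equations h_(i-1)·M_(i-1) + 2(h_(i-1)+h_i)·M_i + h_i·M_(i+1) = 6(Δ_i − Δ_(i-1)) read
  2·M_0 + 8·M_1 + 2·M_2 = 6(Δ_1 - Δ_0) = -36
  2·M_1 + 8·M_2 + 2·M_3 = 6(Δ_2 - Δ_1) = -3
Natural end conditions: M_0 = M_3 = 0.
Solving the tridiagonal system: M_0 = 0, M_1 = -47/10, M_2 = 4/5, M_3 = 0.
On [4, 6], S'(x) = b_2 + 2c_2·(x - 4) + 3d_2·(x - 4)² with b_2 = Δ_2 - h_2(2M_2 + M_3)/6 = -91/30, c_2 = M_2/2 = 2/5, d_2 = (M_3 - M_2)/(6h_2) = -1/15. So S'(6) = -67/30.

-2.2333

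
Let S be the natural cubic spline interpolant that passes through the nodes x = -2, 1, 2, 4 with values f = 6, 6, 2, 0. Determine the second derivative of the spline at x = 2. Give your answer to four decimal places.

Let M_i = S''(x_i). Step sizes h_i = 3, 1, 2; slopes of the chords Δ_i = (y_(i+1) - y_i)/h_i = 0, -4, -1.
  3·M_0 + 8·M_1 + 1·M_2 = 6(Δ_1 - Δ_0) = -24
  1·M_1 + 6·M_2 + 2·M_3 = 6(Δ_2 - Δ_1) = 18
Natural end conditions: M_0 = M_3 = 0.
Solving: M_0 = 0, M_1 = -162/47, M_2 = 168/47, M_3 = 0.

3.5745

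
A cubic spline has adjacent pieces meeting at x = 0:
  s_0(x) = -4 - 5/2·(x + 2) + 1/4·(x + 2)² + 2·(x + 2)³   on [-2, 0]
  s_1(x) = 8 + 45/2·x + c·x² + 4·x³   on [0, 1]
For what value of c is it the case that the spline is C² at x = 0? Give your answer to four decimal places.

s_0''(x) = 1/2 + 12·(x + 2), so s_0''(0) = 49/2. On the right, s_1''(0) = 2c, so c = 49/4.

12.2500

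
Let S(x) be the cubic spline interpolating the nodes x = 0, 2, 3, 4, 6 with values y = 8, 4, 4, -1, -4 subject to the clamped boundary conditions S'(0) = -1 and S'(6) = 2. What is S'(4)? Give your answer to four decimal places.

-5.2750

Write σ_i for S''(x_i). With h_i = 2, 1, 1, 2 and divided differences Δ_i = -2, 0, -5, -3/2, the continuity of S' gives the tridiagonal system
  2·σ_0 + 6·σ_1 + 1·σ_2 = 6(Δ_1 - Δ_0) = 12
  1·σ_1 + 4·σ_2 + 1·σ_3 = 6(Δ_2 - Δ_1) = -30
  1·σ_2 + 6·σ_3 + 2·σ_4 = 6(Δ_3 - Δ_2) = 21
Clamped end conditions give two more equations: 2h_0·σ_0 + h_0·σ_1 = 6(Δ_0 - S'(0)) = -6 and h_3·σ_3 + 2h_3·σ_4 = 6(S'(6) - Δ_3) = 21.
Hence σ_0 = -159/40, σ_1 = 99/20, σ_2 = -39/4, σ_3 = 81/20, σ_4 = 129/40.
On [4, 6], S'(x) = b_3 + 2c_3·(x - 4) + 3d_3·(x - 4)² with b_3 = Δ_3 - h_3(2σ_3 + σ_4)/6 = -211/40, c_3 = σ_3/2 = 81/40, d_3 = (σ_4 - σ_3)/(6h_3) = -11/160. So S'(4) = -211/40.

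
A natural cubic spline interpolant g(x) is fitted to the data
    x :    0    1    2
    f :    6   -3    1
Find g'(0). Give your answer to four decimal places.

-12.2500

With M_i denoting the second derivative at x_i, h_i = 1, 1, and Δ_i = (y_(i+1) − y_i)/h_i = -9, 4:
  1·M_0 + 4·M_1 + 1·M_2 = 6(Δ_1 - Δ_0) = 78
Natural end conditions: M_0 = M_2 = 0.
Forward elimination and back-substitution give M_0 = 0, M_1 = 39/2, M_2 = 0.
On [0, 1], g'(x) = b_0 + 2c_0·x + 3d_0·x² with b_0 = Δ_0 - h_0(2M_0 + M_1)/6 = -49/4, c_0 = M_0/2 = 0, d_0 = (M_1 - M_0)/(6h_0) = 13/4. So g'(0) = -49/4.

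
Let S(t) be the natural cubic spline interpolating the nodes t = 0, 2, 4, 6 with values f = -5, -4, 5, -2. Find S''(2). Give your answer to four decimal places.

4.8000

Write M_i for S''(x_i). With h_i = 2, 2, 2 and divided differences Δ_i = 1/2, 9/2, -7/2, the continuity of S' gives the tridiagonal system
  2·M_0 + 8·M_1 + 2·M_2 = 6(Δ_1 - Δ_0) = 24
  2·M_1 + 8·M_2 + 2·M_3 = 6(Δ_2 - Δ_1) = -48
Natural end conditions: M_0 = M_3 = 0.
Solving the tridiagonal system: M_0 = 0, M_1 = 24/5, M_2 = -36/5, M_3 = 0.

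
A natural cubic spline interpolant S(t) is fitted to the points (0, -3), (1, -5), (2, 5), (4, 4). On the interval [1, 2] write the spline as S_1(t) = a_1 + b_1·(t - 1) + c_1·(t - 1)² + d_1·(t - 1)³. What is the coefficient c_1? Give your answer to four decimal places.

Put M_i = S'' at the i-th knot. Here h = (1, 1, 2) and Δ = (-2, 10, -1/2), so the interior equations h_(i-1)·M_(i-1) + 2(h_(i-1)+h_i)·M_i + h_i·M_(i+1) = 6(Δ_i − Δ_(i-1)) read
  1·M_0 + 4·M_1 + 1·M_2 = 6(Δ_1 - Δ_0) = 72
  1·M_1 + 6·M_2 + 2·M_3 = 6(Δ_2 - Δ_1) = -63
Natural end conditions: M_0 = M_3 = 0.
Solving the tridiagonal system: M_0 = 0, M_1 = 495/23, M_2 = -324/23, M_3 = 0.
On [1, 2], with S_1(t) = a_1 + b_1·(t - 1) + c_1·(t - 1)² + d_1·(t - 1)³: c_1 = M_1/2 = 495/46, d_1 = (M_2 - M_1)/(6h_1) = -273/46, b_1 = Δ_1 - h_1(2M_1 + M_2)/6 = 119/23.

10.7609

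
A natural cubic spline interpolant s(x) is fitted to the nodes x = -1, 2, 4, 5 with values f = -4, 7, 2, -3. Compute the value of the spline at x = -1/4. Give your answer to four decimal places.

With M_i denoting the second derivative at x_i, h_i = 3, 2, 1, and Δ_i = (y_(i+1) − y_i)/h_i = 11/3, -5/2, -5:
  3·M_0 + 10·M_1 + 2·M_2 = 6(Δ_1 - Δ_0) = -37
  2·M_1 + 6·M_2 + 1·M_3 = 6(Δ_2 - Δ_1) = -15
Natural end conditions: M_0 = M_3 = 0.
Hence M_0 = 0, M_1 = -24/7, M_2 = -19/14, M_3 = 0.
On [-1, 2], s(x) = -4 + 113/21·(x + 1) + 0·(x + 1)² - 4/21·(x + 1)³.
With (x + 1) = 3/4: s(-1/4) = -5/112.

-0.0446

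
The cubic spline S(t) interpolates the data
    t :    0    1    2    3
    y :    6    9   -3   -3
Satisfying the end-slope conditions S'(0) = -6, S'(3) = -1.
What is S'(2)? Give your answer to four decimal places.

Put M_i = S'' at the i-th knot. Here h = (1, 1, 1) and Δ = (3, -12, 0), so the interior equations h_(i-1)·M_(i-1) + 2(h_(i-1)+h_i)·M_i + h_i·M_(i+1) = 6(Δ_i − Δ_(i-1)) read
  1·M_0 + 4·M_1 + 1·M_2 = 6(Δ_1 - Δ_0) = -90
  1·M_1 + 4·M_2 + 1·M_3 = 6(Δ_2 - Δ_1) = 72
Clamped end conditions give two more equations: 2h_0·M_0 + h_0·M_1 = 6(Δ_0 - S'(0)) = 54 and h_2·M_2 + 2h_2·M_3 = 6(S'(3) - Δ_2) = -6.
Forward elimination and back-substitution give M_0 = 728/15, M_1 = -646/15, M_2 = 506/15, M_3 = -298/15.
On [2, 3], S'(t) = b_2 + 2c_2·(t - 2) + 3d_2·(t - 2)² with b_2 = Δ_2 - h_2(2M_2 + M_3)/6 = -119/15, c_2 = M_2/2 = 253/15, d_2 = (M_3 - M_2)/(6h_2) = -134/15. So S'(2) = -119/15.

-7.9333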